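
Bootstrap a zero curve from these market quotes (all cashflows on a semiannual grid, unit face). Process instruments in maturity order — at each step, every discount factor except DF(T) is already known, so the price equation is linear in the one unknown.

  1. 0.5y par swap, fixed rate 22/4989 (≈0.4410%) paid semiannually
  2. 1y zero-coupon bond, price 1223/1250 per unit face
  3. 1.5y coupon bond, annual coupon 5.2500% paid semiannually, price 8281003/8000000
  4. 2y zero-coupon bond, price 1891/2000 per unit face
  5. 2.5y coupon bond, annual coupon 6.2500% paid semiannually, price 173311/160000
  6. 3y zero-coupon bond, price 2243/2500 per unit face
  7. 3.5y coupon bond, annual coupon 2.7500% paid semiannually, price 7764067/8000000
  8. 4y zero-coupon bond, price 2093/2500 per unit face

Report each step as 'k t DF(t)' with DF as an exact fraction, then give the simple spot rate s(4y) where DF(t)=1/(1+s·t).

1 1/2 4989/5000
2 1 1223/1250
3 3/2 9581/10000
4 2 1891/2000
5 5/2 583/625
6 3 2243/2500
7 7/2 8799/10000
8 4 2093/2500
s(4y) = (1/(2093/2500) − 1)/(4) = 407/8372 ≈ 4.8614%

step 1 [0.5y] swap r/2=11/4989: DF=(1 − 11/4989·(0))/(1+11/4989) = 4989/5000 ≈ 0.997800
step 2 [1y] zero: DF = P = 1223/1250 ≈ 0.978400
step 3 [1.5y] bond c/2=21/800: DF=(8281003/8000000 − 21/800·(0.997800+0.978400))/(1+21/800) = 9581/10000 ≈ 0.958100
step 4 [2y] zero: DF = P = 1891/2000 ≈ 0.945500
step 5 [2.5y] bond c/2=1/32: DF=(173311/160000 − 1/32·(0.997800+0.978400+0.958100+0.945500))/(1+1/32) = 583/625 ≈ 0.932800
step 6 [3y] zero: DF = P = 2243/2500 ≈ 0.897200
step 7 [3.5y] bond c/2=11/800: DF=(7764067/8000000 − 11/800·(0.997800+0.978400+0.958100+0.945500+0.932800+0.897200))/(1+11/800) = 8799/10000 ≈ 0.879900
step 8 [4y] zero: DF = P = 2093/2500 ≈ 0.837200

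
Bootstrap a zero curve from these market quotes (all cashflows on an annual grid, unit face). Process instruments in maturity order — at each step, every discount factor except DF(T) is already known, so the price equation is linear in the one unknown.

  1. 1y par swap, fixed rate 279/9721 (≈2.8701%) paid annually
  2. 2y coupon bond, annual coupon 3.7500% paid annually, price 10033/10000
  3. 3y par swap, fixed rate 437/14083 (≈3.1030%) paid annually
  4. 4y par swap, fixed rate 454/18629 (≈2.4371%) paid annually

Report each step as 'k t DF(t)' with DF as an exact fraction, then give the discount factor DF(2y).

1 1 9721/10000
2 2 9319/10000
3 3 4563/5000
4 4 2273/2500
DF(2y) = 9319/10000 ≈ 0.931900

step 1 [1y] swap r/1=279/9721: DF=(1 − 279/9721·(0))/(1+279/9721) = 9721/10000 ≈ 0.972100
step 2 [2y] bond c/1=3/80: DF=(10033/10000 − 3/80·(0.972100))/(1+3/80) = 9319/10000 ≈ 0.931900
step 3 [3y] swap r/1=437/14083: DF=(1 − 437/14083·(0.972100+0.931900))/(1+437/14083) = 4563/5000 ≈ 0.912600
step 4 [4y] swap r/1=454/18629: DF=(1 − 454/18629·(0.972100+0.931900+0.912600))/(1+454/18629) = 2273/2500 ≈ 0.909200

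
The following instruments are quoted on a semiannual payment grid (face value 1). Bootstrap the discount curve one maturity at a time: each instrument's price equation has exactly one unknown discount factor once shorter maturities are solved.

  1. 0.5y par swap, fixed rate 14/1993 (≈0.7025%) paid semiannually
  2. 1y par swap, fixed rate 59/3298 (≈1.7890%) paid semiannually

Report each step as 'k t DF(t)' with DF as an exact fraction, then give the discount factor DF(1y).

1 1/2 1993/2000
2 1 9823/10000
DF(1y) = 9823/10000 ≈ 0.982300

step 1 [0.5y] swap r/2=7/1993: DF=(1 − 7/1993·(0))/(1+7/1993) = 1993/2000 ≈ 0.996500
step 2 [1y] swap r/2=59/6596: DF=(1 − 59/6596·(0.996500))/(1+59/6596) = 9823/10000 ≈ 0.982300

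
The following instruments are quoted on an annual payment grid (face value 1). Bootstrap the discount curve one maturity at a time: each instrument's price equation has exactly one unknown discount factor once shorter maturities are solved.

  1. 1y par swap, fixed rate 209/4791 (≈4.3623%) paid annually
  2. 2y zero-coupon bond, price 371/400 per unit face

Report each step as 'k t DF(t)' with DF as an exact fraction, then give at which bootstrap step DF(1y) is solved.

1 1 4791/5000
2 2 371/400
DF(1y) is solved at step 1

step 1 [1y] swap r/1=209/4791: DF=(1 − 209/4791·(0))/(1+209/4791) = 4791/5000 ≈ 0.958200
step 2 [2y] zero: DF = P = 371/400 ≈ 0.927500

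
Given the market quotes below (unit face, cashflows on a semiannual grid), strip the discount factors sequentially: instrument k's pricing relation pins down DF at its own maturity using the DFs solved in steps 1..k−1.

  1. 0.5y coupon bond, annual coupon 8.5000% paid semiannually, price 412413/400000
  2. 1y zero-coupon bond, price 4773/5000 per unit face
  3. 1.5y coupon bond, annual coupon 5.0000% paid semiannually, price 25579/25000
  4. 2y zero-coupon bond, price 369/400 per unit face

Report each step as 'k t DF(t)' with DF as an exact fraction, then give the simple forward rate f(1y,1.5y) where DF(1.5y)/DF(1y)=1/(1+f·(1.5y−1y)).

1 1/2 989/1000
2 1 4773/5000
3 3/2 2377/2500
4 2 369/400
f(1y,1.5y) = ((4773/5000)/(2377/2500) − 1)/(1/2) = 19/2377 ≈ 0.7993%

step 1 [0.5y] bond c/2=17/400: DF=(412413/400000 − 17/400·(0))/(1+17/400) = 989/1000 ≈ 0.989000
step 2 [1y] zero: DF = P = 4773/5000 ≈ 0.954600
step 3 [1.5y] bond c/2=1/40: DF=(25579/25000 − 1/40·(0.989000+0.954600))/(1+1/40) = 2377/2500 ≈ 0.950800
step 4 [2y] zero: DF = P = 369/400 ≈ 0.922500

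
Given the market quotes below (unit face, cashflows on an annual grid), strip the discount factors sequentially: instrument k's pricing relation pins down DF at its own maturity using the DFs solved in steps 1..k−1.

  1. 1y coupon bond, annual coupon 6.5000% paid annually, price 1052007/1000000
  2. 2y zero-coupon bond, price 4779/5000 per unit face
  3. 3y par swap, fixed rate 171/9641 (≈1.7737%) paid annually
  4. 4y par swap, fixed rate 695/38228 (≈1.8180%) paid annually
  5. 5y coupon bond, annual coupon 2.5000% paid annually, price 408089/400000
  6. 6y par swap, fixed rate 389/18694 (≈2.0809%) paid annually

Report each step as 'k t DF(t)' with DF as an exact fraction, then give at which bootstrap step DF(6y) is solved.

step 1 [1y] bond c/1=13/200: DF=(1052007/1000000 − 13/200·(0))/(1+13/200) = 4939/5000 ≈ 0.987800
step 2 [2y] zero: DF = P = 4779/5000 ≈ 0.955800
step 3 [3y] swap r/1=171/9641: DF=(1 − 171/9641·(0.987800+0.955800))/(1+171/9641) = 9487/10000 ≈ 0.948700
step 4 [4y] swap r/1=695/38228: DF=(1 − 695/38228·(0.987800+0.955800+0.948700))/(1+695/38228) = 1861/2000 ≈ 0.930500
step 5 [5y] bond c/1=1/40: DF=(408089/400000 − 1/40·(0.987800+0.955800+0.948700+0.930500))/(1+1/40) = 9021/10000 ≈ 0.902100
step 6 [6y] swap r/1=389/18694: DF=(1 − 389/18694·(0.987800+0.955800+0.948700+0.930500+0.902100))/(1+389/18694) = 8833/10000 ≈ 0.883300

1 1 4939/5000
2 2 4779/5000
3 3 9487/10000
4 4 1861/2000
5 5 9021/10000
6 6 8833/10000
DF(6y) is solved at step 6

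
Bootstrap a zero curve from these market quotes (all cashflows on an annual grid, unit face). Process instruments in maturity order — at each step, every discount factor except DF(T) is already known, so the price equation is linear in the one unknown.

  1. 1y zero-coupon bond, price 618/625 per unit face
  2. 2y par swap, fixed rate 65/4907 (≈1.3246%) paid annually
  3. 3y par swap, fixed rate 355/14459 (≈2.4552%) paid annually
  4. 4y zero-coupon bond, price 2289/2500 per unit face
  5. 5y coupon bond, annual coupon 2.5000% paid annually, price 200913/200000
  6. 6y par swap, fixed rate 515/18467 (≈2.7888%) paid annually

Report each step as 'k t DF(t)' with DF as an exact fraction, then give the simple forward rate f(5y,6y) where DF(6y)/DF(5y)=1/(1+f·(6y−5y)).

step 1 [1y] zero: DF = P = 618/625 ≈ 0.988800
step 2 [2y] swap r/1=65/4907: DF=(1 − 65/4907·(0.988800))/(1+65/4907) = 487/500 ≈ 0.974000
step 3 [3y] swap r/1=355/14459: DF=(1 − 355/14459·(0.988800+0.974000))/(1+355/14459) = 929/1000 ≈ 0.929000
step 4 [4y] zero: DF = P = 2289/2500 ≈ 0.915600
step 5 [5y] bond c/1=1/40: DF=(200913/200000 − 1/40·(0.988800+0.974000+0.929000+0.915600))/(1+1/40) = 1109/1250 ≈ 0.887200
step 6 [6y] swap r/1=515/18467: DF=(1 − 515/18467·(0.988800+0.974000+0.929000+0.915600+0.887200))/(1+515/18467) = 1691/2000 ≈ 0.845500

1 1 618/625
2 2 487/500
3 3 929/1000
4 4 2289/2500
5 5 1109/1250
6 6 1691/2000
f(5y,6y) = ((1109/1250)/(1691/2000) − 1)/(1) = 417/8455 ≈ 4.9320%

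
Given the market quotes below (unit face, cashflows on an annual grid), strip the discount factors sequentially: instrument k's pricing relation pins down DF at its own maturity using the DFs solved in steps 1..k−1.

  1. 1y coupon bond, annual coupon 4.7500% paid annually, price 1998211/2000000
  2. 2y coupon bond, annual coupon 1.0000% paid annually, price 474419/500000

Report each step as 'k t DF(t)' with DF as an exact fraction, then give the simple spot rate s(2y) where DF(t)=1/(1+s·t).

1 1 4769/5000
2 2 93/100
s(2y) = (1/(93/100) − 1)/(2) = 7/186 ≈ 3.7634%

step 1 [1y] bond c/1=19/400: DF=(1998211/2000000 − 19/400·(0))/(1+19/400) = 4769/5000 ≈ 0.953800
step 2 [2y] bond c/1=1/100: DF=(474419/500000 − 1/100·(0.953800))/(1+1/100) = 93/100 ≈ 0.930000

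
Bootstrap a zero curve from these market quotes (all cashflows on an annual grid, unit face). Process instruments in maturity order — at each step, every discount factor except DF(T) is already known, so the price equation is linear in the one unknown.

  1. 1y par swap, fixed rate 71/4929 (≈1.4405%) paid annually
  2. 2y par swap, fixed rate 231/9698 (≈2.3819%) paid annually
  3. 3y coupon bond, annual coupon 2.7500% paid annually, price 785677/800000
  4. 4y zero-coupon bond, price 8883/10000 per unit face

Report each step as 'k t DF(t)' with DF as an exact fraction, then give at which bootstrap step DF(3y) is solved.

step 1 [1y] swap r/1=71/4929: DF=(1 − 71/4929·(0))/(1+71/4929) = 4929/5000 ≈ 0.985800
step 2 [2y] swap r/1=231/9698: DF=(1 − 231/9698·(0.985800))/(1+231/9698) = 4769/5000 ≈ 0.953800
step 3 [3y] bond c/1=11/400: DF=(785677/800000 − 11/400·(0.985800+0.953800))/(1+11/400) = 9039/10000 ≈ 0.903900
step 4 [4y] zero: DF = P = 8883/10000 ≈ 0.888300

1 1 4929/5000
2 2 4769/5000
3 3 9039/10000
4 4 8883/10000
DF(3y) is solved at step 3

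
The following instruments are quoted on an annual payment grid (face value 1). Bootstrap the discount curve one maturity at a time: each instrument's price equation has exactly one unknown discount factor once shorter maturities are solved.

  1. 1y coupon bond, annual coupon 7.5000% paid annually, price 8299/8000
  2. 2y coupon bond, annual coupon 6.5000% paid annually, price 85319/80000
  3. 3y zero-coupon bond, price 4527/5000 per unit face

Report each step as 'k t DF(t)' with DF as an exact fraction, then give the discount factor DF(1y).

1 1 193/200
2 2 377/400
3 3 4527/5000
DF(1y) = 193/200 ≈ 0.965000

step 1 [1y] bond c/1=3/40: DF=(8299/8000 − 3/40·(0))/(1+3/40) = 193/200 ≈ 0.965000
step 2 [2y] bond c/1=13/200: DF=(85319/80000 − 13/200·(0.965000))/(1+13/200) = 377/400 ≈ 0.942500
step 3 [3y] zero: DF = P = 4527/5000 ≈ 0.905400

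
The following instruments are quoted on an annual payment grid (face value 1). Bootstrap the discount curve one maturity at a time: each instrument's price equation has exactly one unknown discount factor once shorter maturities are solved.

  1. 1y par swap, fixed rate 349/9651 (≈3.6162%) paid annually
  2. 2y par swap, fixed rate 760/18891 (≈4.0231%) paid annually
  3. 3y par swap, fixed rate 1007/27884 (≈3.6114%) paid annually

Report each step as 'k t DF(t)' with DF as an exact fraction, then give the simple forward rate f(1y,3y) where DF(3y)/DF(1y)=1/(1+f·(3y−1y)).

step 1 [1y] swap r/1=349/9651: DF=(1 − 349/9651·(0))/(1+349/9651) = 9651/10000 ≈ 0.965100
step 2 [2y] swap r/1=760/18891: DF=(1 − 760/18891·(0.965100))/(1+760/18891) = 231/250 ≈ 0.924000
step 3 [3y] swap r/1=1007/27884: DF=(1 − 1007/27884·(0.965100+0.924000))/(1+1007/27884) = 8993/10000 ≈ 0.899300

1 1 9651/10000
2 2 231/250
3 3 8993/10000
f(1y,3y) = ((9651/10000)/(8993/10000) − 1)/(2) = 329/8993 ≈ 3.6584%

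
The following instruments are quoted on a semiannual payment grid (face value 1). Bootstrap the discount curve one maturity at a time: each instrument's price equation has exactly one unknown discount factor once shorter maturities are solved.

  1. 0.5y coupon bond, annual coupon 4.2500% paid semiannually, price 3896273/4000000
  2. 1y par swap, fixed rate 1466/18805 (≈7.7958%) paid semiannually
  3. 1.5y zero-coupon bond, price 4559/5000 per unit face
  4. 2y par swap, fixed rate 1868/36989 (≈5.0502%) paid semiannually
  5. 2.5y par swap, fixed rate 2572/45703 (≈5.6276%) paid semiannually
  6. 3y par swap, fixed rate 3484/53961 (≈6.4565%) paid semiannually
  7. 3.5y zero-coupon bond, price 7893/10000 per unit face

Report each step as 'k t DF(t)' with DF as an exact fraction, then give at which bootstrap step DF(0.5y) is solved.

step 1 [0.5y] bond c/2=17/800: DF=(3896273/4000000 − 17/800·(0))/(1+17/800) = 4769/5000 ≈ 0.953800
step 2 [1y] swap r/2=733/18805: DF=(1 − 733/18805·(0.953800))/(1+733/18805) = 9267/10000 ≈ 0.926700
step 3 [1.5y] zero: DF = P = 4559/5000 ≈ 0.911800
step 4 [2y] swap r/2=934/36989: DF=(1 − 934/36989·(0.953800+0.926700+0.911800))/(1+934/36989) = 4533/5000 ≈ 0.906600
step 5 [2.5y] swap r/2=1286/45703: DF=(1 − 1286/45703·(0.953800+0.926700+0.911800+0.906600))/(1+1286/45703) = 4357/5000 ≈ 0.871400
step 6 [3y] swap r/2=1742/53961: DF=(1 − 1742/53961·(0.953800+0.926700+0.911800+0.906600+0.871400))/(1+1742/53961) = 4129/5000 ≈ 0.825800
step 7 [3.5y] zero: DF = P = 7893/10000 ≈ 0.789300

1 1/2 4769/5000
2 1 9267/10000
3 3/2 4559/5000
4 2 4533/5000
5 5/2 4357/5000
6 3 4129/5000
7 7/2 7893/10000
DF(0.5y) is solved at step 1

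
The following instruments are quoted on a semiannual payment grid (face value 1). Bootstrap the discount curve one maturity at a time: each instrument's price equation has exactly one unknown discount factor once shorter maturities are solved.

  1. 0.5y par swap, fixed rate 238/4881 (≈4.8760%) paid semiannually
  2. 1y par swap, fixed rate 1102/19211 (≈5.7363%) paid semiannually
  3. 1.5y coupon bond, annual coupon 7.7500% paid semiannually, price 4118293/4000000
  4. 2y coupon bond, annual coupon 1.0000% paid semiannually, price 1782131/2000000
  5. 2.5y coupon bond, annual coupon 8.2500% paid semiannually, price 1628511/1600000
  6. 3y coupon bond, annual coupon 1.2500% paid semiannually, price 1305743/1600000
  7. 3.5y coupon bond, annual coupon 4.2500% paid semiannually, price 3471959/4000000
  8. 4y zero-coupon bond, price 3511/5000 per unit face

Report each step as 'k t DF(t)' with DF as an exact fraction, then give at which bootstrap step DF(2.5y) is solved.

1 1/2 4881/5000
2 1 9449/10000
3 3/2 1839/2000
4 2 349/400
5 5/2 519/625
6 3 1957/2500
7 7/2 7391/10000
8 4 3511/5000
DF(2.5y) is solved at step 5

step 1 [0.5y] swap r/2=119/4881: DF=(1 − 119/4881·(0))/(1+119/4881) = 4881/5000 ≈ 0.976200
step 2 [1y] swap r/2=551/19211: DF=(1 − 551/19211·(0.976200))/(1+551/19211) = 9449/10000 ≈ 0.944900
step 3 [1.5y] bond c/2=31/800: DF=(4118293/4000000 − 31/800·(0.976200+0.944900))/(1+31/800) = 1839/2000 ≈ 0.919500
step 4 [2y] bond c/2=1/200: DF=(1782131/2000000 − 1/200·(0.976200+0.944900+0.919500))/(1+1/200) = 349/400 ≈ 0.872500
step 5 [2.5y] bond c/2=33/800: DF=(1628511/1600000 − 33/800·(0.976200+0.944900+0.919500+0.872500))/(1+33/800) = 519/625 ≈ 0.830400
step 6 [3y] bond c/2=1/160: DF=(1305743/1600000 − 1/160·(0.976200+0.944900+0.919500+0.872500+0.830400))/(1+1/160) = 1957/2500 ≈ 0.782800
step 7 [3.5y] bond c/2=17/800: DF=(3471959/4000000 − 17/800·(0.976200+0.944900+0.919500+0.872500+0.830400+0.782800))/(1+17/800) = 7391/10000 ≈ 0.739100
step 8 [4y] zero: DF = P = 3511/5000 ≈ 0.702200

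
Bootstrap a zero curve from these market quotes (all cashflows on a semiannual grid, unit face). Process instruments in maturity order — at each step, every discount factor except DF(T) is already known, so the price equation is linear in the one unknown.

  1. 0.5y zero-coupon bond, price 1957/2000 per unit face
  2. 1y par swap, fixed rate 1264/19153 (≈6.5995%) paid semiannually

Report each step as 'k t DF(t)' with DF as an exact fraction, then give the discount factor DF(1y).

1 1/2 1957/2000
2 1 1171/1250
DF(1y) = 1171/1250 ≈ 0.936800

step 1 [0.5y] zero: DF = P = 1957/2000 ≈ 0.978500
step 2 [1y] swap r/2=632/19153: DF=(1 − 632/19153·(0.978500))/(1+632/19153) = 1171/1250 ≈ 0.936800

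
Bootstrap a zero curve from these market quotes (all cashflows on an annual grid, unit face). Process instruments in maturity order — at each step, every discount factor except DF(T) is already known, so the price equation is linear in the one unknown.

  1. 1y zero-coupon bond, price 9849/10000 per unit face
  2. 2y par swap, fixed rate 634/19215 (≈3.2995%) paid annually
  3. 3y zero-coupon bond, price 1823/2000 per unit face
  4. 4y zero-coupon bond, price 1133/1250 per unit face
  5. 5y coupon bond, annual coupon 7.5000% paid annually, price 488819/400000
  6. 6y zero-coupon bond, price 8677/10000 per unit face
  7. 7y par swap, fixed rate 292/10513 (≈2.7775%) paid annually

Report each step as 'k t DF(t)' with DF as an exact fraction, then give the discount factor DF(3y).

step 1 [1y] zero: DF = P = 9849/10000 ≈ 0.984900
step 2 [2y] swap r/1=634/19215: DF=(1 − 634/19215·(0.984900))/(1+634/19215) = 4683/5000 ≈ 0.936600
step 3 [3y] zero: DF = P = 1823/2000 ≈ 0.911500
step 4 [4y] zero: DF = P = 1133/1250 ≈ 0.906400
step 5 [5y] bond c/1=3/40: DF=(488819/400000 − 3/40·(0.984900+0.936600+0.911500+0.906400))/(1+3/40) = 8759/10000 ≈ 0.875900
step 6 [6y] zero: DF = P = 8677/10000 ≈ 0.867700
step 7 [7y] swap r/1=292/10513: DF=(1 − 292/10513·(0.984900+0.936600+0.911500+0.906400+0.875900+0.867700))/(1+292/10513) = 1031/1250 ≈ 0.824800

1 1 9849/10000
2 2 4683/5000
3 3 1823/2000
4 4 1133/1250
5 5 8759/10000
6 6 8677/10000
7 7 1031/1250
DF(3y) = 1823/2000 ≈ 0.911500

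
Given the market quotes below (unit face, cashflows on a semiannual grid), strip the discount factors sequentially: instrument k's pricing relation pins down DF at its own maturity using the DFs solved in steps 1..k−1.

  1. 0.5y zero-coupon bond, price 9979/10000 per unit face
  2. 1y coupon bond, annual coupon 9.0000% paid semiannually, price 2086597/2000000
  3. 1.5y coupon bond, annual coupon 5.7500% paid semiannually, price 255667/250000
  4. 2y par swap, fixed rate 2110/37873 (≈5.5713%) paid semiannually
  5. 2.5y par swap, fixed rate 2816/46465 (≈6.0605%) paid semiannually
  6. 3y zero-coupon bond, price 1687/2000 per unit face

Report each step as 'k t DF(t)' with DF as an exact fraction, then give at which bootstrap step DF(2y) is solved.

step 1 [0.5y] zero: DF = P = 9979/10000 ≈ 0.997900
step 2 [1y] bond c/2=9/200: DF=(2086597/2000000 − 9/200·(0.997900))/(1+9/200) = 4777/5000 ≈ 0.955400
step 3 [1.5y] bond c/2=23/800: DF=(255667/250000 − 23/800·(0.997900+0.955400))/(1+23/800) = 1879/2000 ≈ 0.939500
step 4 [2y] swap r/2=1055/37873: DF=(1 − 1055/37873·(0.997900+0.955400+0.939500))/(1+1055/37873) = 1789/2000 ≈ 0.894500
step 5 [2.5y] swap r/2=1408/46465: DF=(1 − 1408/46465·(0.997900+0.955400+0.939500+0.894500))/(1+1408/46465) = 537/625 ≈ 0.859200
step 6 [3y] zero: DF = P = 1687/2000 ≈ 0.843500

1 1/2 9979/10000
2 1 4777/5000
3 3/2 1879/2000
4 2 1789/2000
5 5/2 537/625
6 3 1687/2000
DF(2y) is solved at step 4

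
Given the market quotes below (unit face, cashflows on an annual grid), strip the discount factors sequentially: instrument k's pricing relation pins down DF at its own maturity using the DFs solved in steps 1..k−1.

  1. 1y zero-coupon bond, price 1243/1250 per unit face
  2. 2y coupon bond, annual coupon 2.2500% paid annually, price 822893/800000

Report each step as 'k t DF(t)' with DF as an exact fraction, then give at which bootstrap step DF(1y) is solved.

step 1 [1y] zero: DF = P = 1243/1250 ≈ 0.994400
step 2 [2y] bond c/1=9/400: DF=(822893/800000 − 9/400·(0.994400))/(1+9/400) = 9841/10000 ≈ 0.984100

1 1 1243/1250
2 2 9841/10000
DF(1y) is solved at step 1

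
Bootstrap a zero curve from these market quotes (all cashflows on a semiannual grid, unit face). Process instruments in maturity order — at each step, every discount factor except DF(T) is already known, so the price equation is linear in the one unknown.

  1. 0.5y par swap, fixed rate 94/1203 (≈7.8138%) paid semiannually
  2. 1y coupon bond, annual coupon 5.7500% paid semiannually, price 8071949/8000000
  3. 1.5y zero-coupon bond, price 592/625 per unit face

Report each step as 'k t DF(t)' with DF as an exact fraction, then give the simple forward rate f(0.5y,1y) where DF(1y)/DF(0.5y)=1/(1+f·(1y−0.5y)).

step 1 [0.5y] swap r/2=47/1203: DF=(1 − 47/1203·(0))/(1+47/1203) = 1203/1250 ≈ 0.962400
step 2 [1y] bond c/2=23/800: DF=(8071949/8000000 − 23/800·(0.962400))/(1+23/800) = 9539/10000 ≈ 0.953900
step 3 [1.5y] zero: DF = P = 592/625 ≈ 0.947200

1 1/2 1203/1250
2 1 9539/10000
3 3/2 592/625
f(0.5y,1y) = ((1203/1250)/(9539/10000) − 1)/(1/2) = 170/9539 ≈ 1.7822%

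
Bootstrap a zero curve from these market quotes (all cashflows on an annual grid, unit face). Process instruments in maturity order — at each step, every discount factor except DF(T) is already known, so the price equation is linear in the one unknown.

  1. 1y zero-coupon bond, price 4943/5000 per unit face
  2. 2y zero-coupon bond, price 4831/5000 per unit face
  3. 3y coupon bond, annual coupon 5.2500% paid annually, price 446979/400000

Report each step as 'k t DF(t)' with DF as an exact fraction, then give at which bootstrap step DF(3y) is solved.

1 1 4943/5000
2 2 4831/5000
3 3 4821/5000
DF(3y) is solved at step 3

step 1 [1y] zero: DF = P = 4943/5000 ≈ 0.988600
step 2 [2y] zero: DF = P = 4831/5000 ≈ 0.966200
step 3 [3y] bond c/1=21/400: DF=(446979/400000 − 21/400·(0.988600+0.966200))/(1+21/400) = 4821/5000 ≈ 0.964200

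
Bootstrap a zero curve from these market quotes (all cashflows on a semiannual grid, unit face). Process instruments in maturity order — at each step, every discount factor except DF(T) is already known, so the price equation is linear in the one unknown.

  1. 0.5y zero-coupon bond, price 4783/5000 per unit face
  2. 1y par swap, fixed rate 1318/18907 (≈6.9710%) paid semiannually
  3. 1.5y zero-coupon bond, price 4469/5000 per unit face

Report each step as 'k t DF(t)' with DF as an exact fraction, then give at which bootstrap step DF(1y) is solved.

1 1/2 4783/5000
2 1 9341/10000
3 3/2 4469/5000
DF(1y) is solved at step 2

step 1 [0.5y] zero: DF = P = 4783/5000 ≈ 0.956600
step 2 [1y] swap r/2=659/18907: DF=(1 − 659/18907·(0.956600))/(1+659/18907) = 9341/10000 ≈ 0.934100
step 3 [1.5y] zero: DF = P = 4469/5000 ≈ 0.893800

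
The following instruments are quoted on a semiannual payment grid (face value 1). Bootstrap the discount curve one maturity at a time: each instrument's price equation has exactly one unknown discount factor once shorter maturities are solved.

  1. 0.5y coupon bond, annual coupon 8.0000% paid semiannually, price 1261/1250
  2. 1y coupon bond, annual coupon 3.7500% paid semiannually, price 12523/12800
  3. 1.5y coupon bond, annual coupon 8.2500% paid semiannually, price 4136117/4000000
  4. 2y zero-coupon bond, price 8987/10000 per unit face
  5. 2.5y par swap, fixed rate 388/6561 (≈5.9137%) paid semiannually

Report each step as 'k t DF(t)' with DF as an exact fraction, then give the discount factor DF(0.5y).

step 1 [0.5y] bond c/2=1/25: DF=(1261/1250 − 1/25·(0))/(1+1/25) = 97/100 ≈ 0.970000
step 2 [1y] bond c/2=3/160: DF=(12523/12800 − 3/160·(0.970000))/(1+3/160) = 377/400 ≈ 0.942500
step 3 [1.5y] bond c/2=33/800: DF=(4136117/4000000 − 33/800·(0.970000+0.942500))/(1+33/800) = 9173/10000 ≈ 0.917300
step 4 [2y] zero: DF = P = 8987/10000 ≈ 0.898700
step 5 [2.5y] swap r/2=194/6561: DF=(1 − 194/6561·(0.970000+0.942500+0.917300+0.898700))/(1+194/6561) = 4321/5000 ≈ 0.864200

1 1/2 97/100
2 1 377/400
3 3/2 9173/10000
4 2 8987/10000
5 5/2 4321/5000
DF(0.5y) = 97/100 ≈ 0.970000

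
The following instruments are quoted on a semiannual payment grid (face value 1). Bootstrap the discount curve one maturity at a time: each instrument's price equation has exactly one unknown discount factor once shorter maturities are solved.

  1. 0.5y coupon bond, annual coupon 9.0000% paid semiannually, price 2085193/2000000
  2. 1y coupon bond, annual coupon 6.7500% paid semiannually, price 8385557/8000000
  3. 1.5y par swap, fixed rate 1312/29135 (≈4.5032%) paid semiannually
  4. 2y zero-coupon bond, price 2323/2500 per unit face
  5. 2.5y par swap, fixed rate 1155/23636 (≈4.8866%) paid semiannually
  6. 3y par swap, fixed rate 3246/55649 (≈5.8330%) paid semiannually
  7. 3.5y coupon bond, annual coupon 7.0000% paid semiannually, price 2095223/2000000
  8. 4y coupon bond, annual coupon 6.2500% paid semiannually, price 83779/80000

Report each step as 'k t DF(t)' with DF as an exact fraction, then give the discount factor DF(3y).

step 1 [0.5y] bond c/2=9/200: DF=(2085193/2000000 − 9/200·(0))/(1+9/200) = 9977/10000 ≈ 0.997700
step 2 [1y] bond c/2=27/800: DF=(8385557/8000000 − 27/800·(0.997700))/(1+27/800) = 4907/5000 ≈ 0.981400
step 3 [1.5y] swap r/2=656/29135: DF=(1 − 656/29135·(0.997700+0.981400))/(1+656/29135) = 584/625 ≈ 0.934400
step 4 [2y] zero: DF = P = 2323/2500 ≈ 0.929200
step 5 [2.5y] swap r/2=1155/47272: DF=(1 − 1155/47272·(0.997700+0.981400+0.934400+0.929200))/(1+1155/47272) = 1769/2000 ≈ 0.884500
step 6 [3y] swap r/2=1623/55649: DF=(1 − 1623/55649·(0.997700+0.981400+0.934400+0.929200+0.884500))/(1+1623/55649) = 8377/10000 ≈ 0.837700
step 7 [3.5y] bond c/2=7/200: DF=(2095223/2000000 − 7/200·(0.997700+0.981400+0.934400+0.929200+0.884500+0.837700))/(1+7/200) = 103/125 ≈ 0.824000
step 8 [4y] bond c/2=1/32: DF=(83779/80000 − 1/32·(0.997700+0.981400+0.934400+0.929200+0.884500+0.837700+0.824000))/(1+1/32) = 8219/10000 ≈ 0.821900

1 1/2 9977/10000
2 1 4907/5000
3 3/2 584/625
4 2 2323/2500
5 5/2 1769/2000
6 3 8377/10000
7 7/2 103/125
8 4 8219/10000
DF(3y) = 8377/10000 ≈ 0.837700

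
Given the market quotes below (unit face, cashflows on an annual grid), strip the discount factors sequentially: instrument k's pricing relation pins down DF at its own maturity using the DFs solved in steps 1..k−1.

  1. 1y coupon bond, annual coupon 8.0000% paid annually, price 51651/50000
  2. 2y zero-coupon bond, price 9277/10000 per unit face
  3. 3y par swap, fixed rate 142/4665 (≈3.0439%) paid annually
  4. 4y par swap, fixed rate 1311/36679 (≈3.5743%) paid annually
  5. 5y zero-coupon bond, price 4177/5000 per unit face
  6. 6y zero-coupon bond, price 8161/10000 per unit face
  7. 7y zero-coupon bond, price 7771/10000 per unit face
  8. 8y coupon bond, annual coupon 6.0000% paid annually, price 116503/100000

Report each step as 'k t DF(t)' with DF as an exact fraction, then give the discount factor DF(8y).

step 1 [1y] bond c/1=2/25: DF=(51651/50000 − 2/25·(0))/(1+2/25) = 1913/2000 ≈ 0.956500
step 2 [2y] zero: DF = P = 9277/10000 ≈ 0.927700
step 3 [3y] swap r/1=142/4665: DF=(1 − 142/4665·(0.956500+0.927700))/(1+142/4665) = 2287/2500 ≈ 0.914800
step 4 [4y] swap r/1=1311/36679: DF=(1 − 1311/36679·(0.956500+0.927700+0.914800))/(1+1311/36679) = 8689/10000 ≈ 0.868900
step 5 [5y] zero: DF = P = 4177/5000 ≈ 0.835400
step 6 [6y] zero: DF = P = 8161/10000 ≈ 0.816100
step 7 [7y] zero: DF = P = 7771/10000 ≈ 0.777100
step 8 [8y] bond c/1=3/50: DF=(116503/100000 − 3/50·(0.956500+0.927700+0.914800+0.868900+0.835400+0.816100+0.777100))/(1+3/50) = 377/500 ≈ 0.754000

1 1 1913/2000
2 2 9277/10000
3 3 2287/2500
4 4 8689/10000
5 5 4177/5000
6 6 8161/10000
7 7 7771/10000
8 8 377/500
DF(8y) = 377/500 ≈ 0.754000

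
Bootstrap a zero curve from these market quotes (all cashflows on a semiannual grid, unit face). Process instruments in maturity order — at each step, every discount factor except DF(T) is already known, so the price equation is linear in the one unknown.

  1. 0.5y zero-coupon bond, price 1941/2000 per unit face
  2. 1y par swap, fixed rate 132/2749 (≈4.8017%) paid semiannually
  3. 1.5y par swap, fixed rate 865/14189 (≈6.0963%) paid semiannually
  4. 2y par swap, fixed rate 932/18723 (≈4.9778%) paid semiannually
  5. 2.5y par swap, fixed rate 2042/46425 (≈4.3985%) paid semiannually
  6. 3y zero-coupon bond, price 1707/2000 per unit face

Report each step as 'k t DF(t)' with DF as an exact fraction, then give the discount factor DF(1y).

step 1 [0.5y] zero: DF = P = 1941/2000 ≈ 0.970500
step 2 [1y] swap r/2=66/2749: DF=(1 − 66/2749·(0.970500))/(1+66/2749) = 4769/5000 ≈ 0.953800
step 3 [1.5y] swap r/2=865/28378: DF=(1 − 865/28378·(0.970500+0.953800))/(1+865/28378) = 1827/2000 ≈ 0.913500
step 4 [2y] swap r/2=466/18723: DF=(1 − 466/18723·(0.970500+0.953800+0.913500))/(1+466/18723) = 2267/2500 ≈ 0.906800
step 5 [2.5y] swap r/2=1021/46425: DF=(1 − 1021/46425·(0.970500+0.953800+0.913500+0.906800))/(1+1021/46425) = 8979/10000 ≈ 0.897900
step 6 [3y] zero: DF = P = 1707/2000 ≈ 0.853500

1 1/2 1941/2000
2 1 4769/5000
3 3/2 1827/2000
4 2 2267/2500
5 5/2 8979/10000
6 3 1707/2000
DF(1y) = 4769/5000 ≈ 0.953800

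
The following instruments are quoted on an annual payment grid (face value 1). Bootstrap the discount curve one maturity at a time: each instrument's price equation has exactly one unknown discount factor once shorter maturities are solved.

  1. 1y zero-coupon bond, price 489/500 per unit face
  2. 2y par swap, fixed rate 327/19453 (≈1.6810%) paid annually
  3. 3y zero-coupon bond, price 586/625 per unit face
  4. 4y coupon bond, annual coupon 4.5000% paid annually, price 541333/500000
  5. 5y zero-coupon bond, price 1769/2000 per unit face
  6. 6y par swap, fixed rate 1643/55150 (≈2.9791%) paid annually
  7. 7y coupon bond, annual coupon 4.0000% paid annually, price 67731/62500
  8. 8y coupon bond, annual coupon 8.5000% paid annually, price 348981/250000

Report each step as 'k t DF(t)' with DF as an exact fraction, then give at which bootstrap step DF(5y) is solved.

step 1 [1y] zero: DF = P = 489/500 ≈ 0.978000
step 2 [2y] swap r/1=327/19453: DF=(1 − 327/19453·(0.978000))/(1+327/19453) = 9673/10000 ≈ 0.967300
step 3 [3y] zero: DF = P = 586/625 ≈ 0.937600
step 4 [4y] bond c/1=9/200: DF=(541333/500000 − 9/200·(0.978000+0.967300+0.937600))/(1+9/200) = 9119/10000 ≈ 0.911900
step 5 [5y] zero: DF = P = 1769/2000 ≈ 0.884500
step 6 [6y] swap r/1=1643/55150: DF=(1 − 1643/55150·(0.978000+0.967300+0.937600+0.911900+0.884500))/(1+1643/55150) = 8357/10000 ≈ 0.835700
step 7 [7y] bond c/1=1/25: DF=(67731/62500 − 1/25·(0.978000+0.967300+0.937600+0.911900+0.884500+0.835700))/(1+1/25) = 8299/10000 ≈ 0.829900
step 8 [8y] bond c/1=17/200: DF=(348981/250000 − 17/200·(0.978000+0.967300+0.937600+0.911900+0.884500+0.835700+0.829900))/(1+17/200) = 1579/2000 ≈ 0.789500

1 1 489/500
2 2 9673/10000
3 3 586/625
4 4 9119/10000
5 5 1769/2000
6 6 8357/10000
7 7 8299/10000
8 8 1579/2000
DF(5y) is solved at step 5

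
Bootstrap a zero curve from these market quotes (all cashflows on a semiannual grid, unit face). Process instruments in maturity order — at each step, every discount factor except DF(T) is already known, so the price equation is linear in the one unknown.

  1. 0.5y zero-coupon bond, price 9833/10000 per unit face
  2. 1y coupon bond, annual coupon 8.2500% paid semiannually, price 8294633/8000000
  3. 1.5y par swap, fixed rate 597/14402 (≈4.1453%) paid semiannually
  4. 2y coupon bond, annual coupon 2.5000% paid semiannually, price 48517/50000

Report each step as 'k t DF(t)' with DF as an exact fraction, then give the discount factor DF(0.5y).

1 1/2 9833/10000
2 1 598/625
3 3/2 9403/10000
4 2 2307/2500
DF(0.5y) = 9833/10000 ≈ 0.983300

step 1 [0.5y] zero: DF = P = 9833/10000 ≈ 0.983300
step 2 [1y] bond c/2=33/800: DF=(8294633/8000000 − 33/800·(0.983300))/(1+33/800) = 598/625 ≈ 0.956800
step 3 [1.5y] swap r/2=597/28804: DF=(1 − 597/28804·(0.983300+0.956800))/(1+597/28804) = 9403/10000 ≈ 0.940300
step 4 [2y] bond c/2=1/80: DF=(48517/50000 − 1/80·(0.983300+0.956800+0.940300))/(1+1/80) = 2307/2500 ≈ 0.922800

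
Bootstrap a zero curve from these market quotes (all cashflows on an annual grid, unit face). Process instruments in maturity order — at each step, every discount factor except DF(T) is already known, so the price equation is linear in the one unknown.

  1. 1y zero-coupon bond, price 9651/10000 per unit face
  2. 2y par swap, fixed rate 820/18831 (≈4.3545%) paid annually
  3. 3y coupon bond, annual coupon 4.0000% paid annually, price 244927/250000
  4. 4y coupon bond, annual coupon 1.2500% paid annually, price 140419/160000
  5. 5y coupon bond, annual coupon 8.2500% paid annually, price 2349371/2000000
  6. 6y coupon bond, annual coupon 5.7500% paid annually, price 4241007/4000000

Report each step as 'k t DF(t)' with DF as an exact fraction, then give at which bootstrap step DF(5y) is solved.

step 1 [1y] zero: DF = P = 9651/10000 ≈ 0.965100
step 2 [2y] swap r/1=820/18831: DF=(1 − 820/18831·(0.965100))/(1+820/18831) = 459/500 ≈ 0.918000
step 3 [3y] bond c/1=1/25: DF=(244927/250000 − 1/25·(0.965100+0.918000))/(1+1/25) = 1087/1250 ≈ 0.869600
step 4 [4y] bond c/1=1/80: DF=(140419/160000 − 1/80·(0.965100+0.918000+0.869600))/(1+1/80) = 1041/1250 ≈ 0.832800
step 5 [5y] bond c/1=33/400: DF=(2349371/2000000 − 33/400·(0.965100+0.918000+0.869600+0.832800))/(1+33/400) = 8119/10000 ≈ 0.811900
step 6 [6y] bond c/1=23/400: DF=(4241007/4000000 − 23/400·(0.965100+0.918000+0.869600+0.832800+0.811900))/(1+23/400) = 1527/2000 ≈ 0.763500

1 1 9651/10000
2 2 459/500
3 3 1087/1250
4 4 1041/1250
5 5 8119/10000
6 6 1527/2000
DF(5y) is solved at step 5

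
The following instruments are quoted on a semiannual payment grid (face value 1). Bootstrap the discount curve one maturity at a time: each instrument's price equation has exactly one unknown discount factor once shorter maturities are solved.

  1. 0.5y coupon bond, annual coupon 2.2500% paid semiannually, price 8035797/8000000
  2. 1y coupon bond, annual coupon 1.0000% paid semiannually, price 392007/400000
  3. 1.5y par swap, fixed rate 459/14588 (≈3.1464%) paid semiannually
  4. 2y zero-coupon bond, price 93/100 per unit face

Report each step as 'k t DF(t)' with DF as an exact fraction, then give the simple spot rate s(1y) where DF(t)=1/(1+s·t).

1 1/2 9933/10000
2 1 4851/5000
3 3/2 9541/10000
4 2 93/100
s(1y) = (1/(4851/5000) − 1)/(1) = 149/4851 ≈ 3.0715%

step 1 [0.5y] bond c/2=9/800: DF=(8035797/8000000 − 9/800·(0))/(1+9/800) = 9933/10000 ≈ 0.993300
step 2 [1y] bond c/2=1/200: DF=(392007/400000 − 1/200·(0.993300))/(1+1/200) = 4851/5000 ≈ 0.970200
step 3 [1.5y] swap r/2=459/29176: DF=(1 − 459/29176·(0.993300+0.970200))/(1+459/29176) = 9541/10000 ≈ 0.954100
step 4 [2y] zero: DF = P = 93/100 ≈ 0.930000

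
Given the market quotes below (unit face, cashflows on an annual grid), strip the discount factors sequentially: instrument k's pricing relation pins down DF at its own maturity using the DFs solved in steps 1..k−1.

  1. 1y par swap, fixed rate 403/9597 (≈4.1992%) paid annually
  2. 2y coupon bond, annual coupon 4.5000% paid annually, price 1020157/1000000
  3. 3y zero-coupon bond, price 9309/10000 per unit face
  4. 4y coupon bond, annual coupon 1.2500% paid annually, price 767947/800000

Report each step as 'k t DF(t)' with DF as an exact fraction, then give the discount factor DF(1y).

1 1 9597/10000
2 2 9349/10000
3 3 9309/10000
4 4 2283/2500
DF(1y) = 9597/10000 ≈ 0.959700

step 1 [1y] swap r/1=403/9597: DF=(1 − 403/9597·(0))/(1+403/9597) = 9597/10000 ≈ 0.959700
step 2 [2y] bond c/1=9/200: DF=(1020157/1000000 − 9/200·(0.959700))/(1+9/200) = 9349/10000 ≈ 0.934900
step 3 [3y] zero: DF = P = 9309/10000 ≈ 0.930900
step 4 [4y] bond c/1=1/80: DF=(767947/800000 − 1/80·(0.959700+0.934900+0.930900))/(1+1/80) = 2283/2500 ≈ 0.913200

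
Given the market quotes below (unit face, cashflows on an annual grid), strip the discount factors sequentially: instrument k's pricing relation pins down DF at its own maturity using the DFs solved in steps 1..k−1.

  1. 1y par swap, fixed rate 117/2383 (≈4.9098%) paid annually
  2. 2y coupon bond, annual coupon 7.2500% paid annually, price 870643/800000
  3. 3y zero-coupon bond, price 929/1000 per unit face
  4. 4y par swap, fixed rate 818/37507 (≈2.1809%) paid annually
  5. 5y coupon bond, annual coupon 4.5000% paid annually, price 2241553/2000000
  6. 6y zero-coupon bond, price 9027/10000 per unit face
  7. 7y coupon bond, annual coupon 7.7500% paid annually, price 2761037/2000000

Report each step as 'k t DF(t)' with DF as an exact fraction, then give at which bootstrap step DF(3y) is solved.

step 1 [1y] swap r/1=117/2383: DF=(1 − 117/2383·(0))/(1+117/2383) = 2383/2500 ≈ 0.953200
step 2 [2y] bond c/1=29/400: DF=(870643/800000 − 29/400·(0.953200))/(1+29/400) = 9503/10000 ≈ 0.950300
step 3 [3y] zero: DF = P = 929/1000 ≈ 0.929000
step 4 [4y] swap r/1=818/37507: DF=(1 − 818/37507·(0.953200+0.950300+0.929000))/(1+818/37507) = 4591/5000 ≈ 0.918200
step 5 [5y] bond c/1=9/200: DF=(2241553/2000000 − 9/200·(0.953200+0.950300+0.929000+0.918200))/(1+9/200) = 911/1000 ≈ 0.911000
step 6 [6y] zero: DF = P = 9027/10000 ≈ 0.902700
step 7 [7y] bond c/1=31/400: DF=(2761037/2000000 − 31/400·(0.953200+0.950300+0.929000+0.918200+0.911000+0.902700))/(1+31/400) = 881/1000 ≈ 0.881000

1 1 2383/2500
2 2 9503/10000
3 3 929/1000
4 4 4591/5000
5 5 911/1000
6 6 9027/10000
7 7 881/1000
DF(3y) is solved at step 3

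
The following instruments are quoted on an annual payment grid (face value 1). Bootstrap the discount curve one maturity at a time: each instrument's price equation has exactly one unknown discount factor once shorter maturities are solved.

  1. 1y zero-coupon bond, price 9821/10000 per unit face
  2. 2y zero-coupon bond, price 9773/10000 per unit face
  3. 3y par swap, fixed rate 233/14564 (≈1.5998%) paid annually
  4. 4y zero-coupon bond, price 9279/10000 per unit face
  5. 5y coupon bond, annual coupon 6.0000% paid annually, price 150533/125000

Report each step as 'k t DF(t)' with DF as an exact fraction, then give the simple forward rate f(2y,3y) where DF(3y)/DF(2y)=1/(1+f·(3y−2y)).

1 1 9821/10000
2 2 9773/10000
3 3 4767/5000
4 4 9279/10000
5 5 9187/10000
f(2y,3y) = ((9773/10000)/(4767/5000) − 1)/(1) = 239/9534 ≈ 2.5068%

step 1 [1y] zero: DF = P = 9821/10000 ≈ 0.982100
step 2 [2y] zero: DF = P = 9773/10000 ≈ 0.977300
step 3 [3y] swap r/1=233/14564: DF=(1 − 233/14564·(0.982100+0.977300))/(1+233/14564) = 4767/5000 ≈ 0.953400
step 4 [4y] zero: DF = P = 9279/10000 ≈ 0.927900
step 5 [5y] bond c/1=3/50: DF=(150533/125000 − 3/50·(0.982100+0.977300+0.953400+0.927900))/(1+3/50) = 9187/10000 ≈ 0.918700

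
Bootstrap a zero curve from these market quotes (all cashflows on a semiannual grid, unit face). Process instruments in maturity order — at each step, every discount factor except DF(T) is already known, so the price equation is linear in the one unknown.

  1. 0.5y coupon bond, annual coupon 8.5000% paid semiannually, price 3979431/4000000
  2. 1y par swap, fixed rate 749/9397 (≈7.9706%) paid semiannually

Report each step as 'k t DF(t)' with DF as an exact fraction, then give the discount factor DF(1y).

step 1 [0.5y] bond c/2=17/400: DF=(3979431/4000000 − 17/400·(0))/(1+17/400) = 9543/10000 ≈ 0.954300
step 2 [1y] swap r/2=749/18794: DF=(1 − 749/18794·(0.954300))/(1+749/18794) = 9251/10000 ≈ 0.925100

1 1/2 9543/10000
2 1 9251/10000
DF(1y) = 9251/10000 ≈ 0.925100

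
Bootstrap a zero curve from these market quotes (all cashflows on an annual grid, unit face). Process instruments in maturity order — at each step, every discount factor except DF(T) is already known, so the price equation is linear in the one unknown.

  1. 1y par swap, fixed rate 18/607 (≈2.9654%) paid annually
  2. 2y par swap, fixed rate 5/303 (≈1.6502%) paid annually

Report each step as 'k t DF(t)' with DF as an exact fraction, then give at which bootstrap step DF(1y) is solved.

step 1 [1y] swap r/1=18/607: DF=(1 − 18/607·(0))/(1+18/607) = 607/625 ≈ 0.971200
step 2 [2y] swap r/1=5/303: DF=(1 − 5/303·(0.971200))/(1+5/303) = 121/125 ≈ 0.968000

1 1 607/625
2 2 121/125
DF(1y) is solved at step 1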